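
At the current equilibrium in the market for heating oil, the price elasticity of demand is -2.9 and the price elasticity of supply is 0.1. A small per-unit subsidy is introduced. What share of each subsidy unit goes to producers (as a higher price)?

Producer share = 29/30

For a small subsidy around the equilibrium, the benefit split depends on the relative slopes, which at a point are proportional to the elasticities.
Buyer share = εs/(εs + |εd|) = 0.1/(0.1 + 2.9) = 1/30; seller share = |εd|/(εs + |εd|) = 29/30.
So producers capture 29/30 of the subsidy.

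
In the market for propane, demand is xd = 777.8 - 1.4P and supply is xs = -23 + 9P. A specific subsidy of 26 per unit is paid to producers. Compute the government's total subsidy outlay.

Pre-subsidy: 777.8 - 1.4P = -23 + 9P gives P* = 77, x* = 670.
With the subsidy, sellers receive Ps = Pb + 26 for each unit, where Pb is the price buyers pay.
Supply in terms of Pb becomes xs = -23 + 9(Pb + 26) = 211 + 9Pb. Setting this equal to demand: 777.8 - 1.4Pb = 211 + 9Pb, so Pb = 54.5.
Sellers receive Ps = 54.5 + 26 = 80.5; x' = 777.8 − 1.4·54.5 = 701.5.
Government outlay = subsidy × quantity = 26 × 701.5 = 18239.

Government cost = 18239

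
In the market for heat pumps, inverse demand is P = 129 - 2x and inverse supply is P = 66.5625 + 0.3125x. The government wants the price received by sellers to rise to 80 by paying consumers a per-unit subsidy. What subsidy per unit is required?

At a seller price of 80, quantity supplied is -213 + 3.2·80 = 43.
Buyers absorb 43 only when they pay Pb = 129 − 2·43 = 43.
s = Ps − Pb = 80 − 43 = 37.

Required subsidy s = 37 per unit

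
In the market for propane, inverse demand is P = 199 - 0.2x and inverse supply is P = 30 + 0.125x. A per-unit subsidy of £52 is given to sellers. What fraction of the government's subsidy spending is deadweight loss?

Pre-subsidy: 199 - 0.2x = 30 + 0.125x gives x* = 520 and P* = 95.
With the subsidy, sellers receive Ps = Pb + 52 for each unit, where Pb is the price buyers pay.
On the curves, Pb = 199 - 0.2x and Ps = 30 + 0.125x; the wedge Ps − Pb = 52 gives 30 + 0.125x − (199 - 0.2x) = 52, so x' = 680.
Then Pb = 199 − 0.2·680 = 63 and Ps = 30 + 0.125·680 = 115.
ΔCS = ½(520 + 680)(95 − 63) = 19200; ΔPS = ½(520 + 680)(115 − 95) = 12000.
Government spending = 52 × 680 = 35360.
DWL = ½ × 52 × (680 − 520) = 4160; fraction = 4160 / 35360 = 2/17.

DWL / government spending = 2/17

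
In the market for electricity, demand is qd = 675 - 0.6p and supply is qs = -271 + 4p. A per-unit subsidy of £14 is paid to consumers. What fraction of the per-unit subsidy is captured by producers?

Producer share = 3/23

Pre-subsidy: 675 - 0.6p = -271 + 4p gives p* = 4730/23, q* = 12687/23.
With the rebate, buyers effectively pay pb = ps − 14, where ps is the price sellers receive.
Demand in terms of ps becomes qd = 675 − 0.6(ps − 14) = 683.4 - 0.6ps. Setting this equal to supply: 683.4 - 0.6ps = -271 + 4ps, so ps = 4772/23.
Buyers pay pb = 4772/23 − 14 = 4450/23; q' = -271 + 4·(4772/23) = 12855/23.
Buyers' price falls by p* − pb = 4730/23 − 4450/23 = 280/23; sellers' price rises by ps − p* = 4772/23 − 4730/23 = 42/23.
So producers capture (42/23)/14 = 3/23 of each unit of subsidy.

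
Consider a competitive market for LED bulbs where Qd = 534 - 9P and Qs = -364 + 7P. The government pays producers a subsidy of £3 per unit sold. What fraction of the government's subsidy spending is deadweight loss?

Pre-subsidy: 534 - 9P = -364 + 7P gives P* = 56.125, Q* = 28.875.
With the subsidy, sellers receive Ps = Pb + 3 for each unit, where Pb is the price buyers pay.
Supply in terms of Pb becomes Qs = -364 + 7(Pb + 3) = -343 + 7Pb. Setting this equal to demand: 534 - 9Pb = -343 + 7Pb, so Pb = 54.8125.
Sellers receive Ps = 54.8125 + 3 = 57.8125; Q' = 534 − 9·54.8125 = 40.6875.
ΔCS = ½(28.875 + 40.6875)(56.125 − 54.8125) = 45.650390625; ΔPS = ½(28.875 + 40.6875)(57.8125 − 56.125) = 58.693359375.
Government spending = 3 × 40.6875 = 122.0625.
DWL = ½ × 3 × (40.6875 − 28.875) = 17.71875; fraction = 17.71875 / 122.0625 = 9/62.

DWL / government spending = 9/62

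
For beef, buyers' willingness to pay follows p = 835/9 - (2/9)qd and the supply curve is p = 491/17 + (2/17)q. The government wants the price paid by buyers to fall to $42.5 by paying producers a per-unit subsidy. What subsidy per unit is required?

Required subsidy s = $13 per unit

At a buyer price of 42.5, quantity demanded is 417.5 − 4.5·42.5 = 226.25.
Sellers supply 226.25 only when they receive ps = 491/17 + (2/17)·226.25 = 55.5.
s = ps − pb = 55.5 − 42.5 = 13.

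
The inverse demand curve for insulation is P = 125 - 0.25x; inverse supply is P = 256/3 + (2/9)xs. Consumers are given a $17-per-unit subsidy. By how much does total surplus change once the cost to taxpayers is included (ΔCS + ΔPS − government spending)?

Pre-subsidy: 125 - 0.25x = 256/3 + (2/9)x gives x* = 84 and P* = 104.
With the rebate, buyers effectively pay Pb = Ps − 17, where Ps is the price sellers receive.
On the curves, Pb = 125 - 0.25x and Ps = 256/3 + (2/9)x; the wedge Ps − Pb = 17 gives 256/3 + (2/9)x − (125 - 0.25x) = 17, so x' = 120.
Then Pb = 125 − 0.25·120 = 95 and Ps = 256/3 + (2/9)·120 = 112.
ΔCS = ½(84 + 120)(104 − 95) = 918; ΔPS = ½(84 + 120)(112 − 104) = 816.
Government spending = 17 × 120 = 2040.
Net change = 918 + 816 − 2040 = -306. The loss equals the DWL triangle ½·17·36.

Net change in total surplus = -$306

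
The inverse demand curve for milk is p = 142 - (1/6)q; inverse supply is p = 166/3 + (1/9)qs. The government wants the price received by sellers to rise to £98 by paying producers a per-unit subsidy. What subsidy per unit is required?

At a seller price of 98, quantity supplied is -498 + 9·98 = 384.
Buyers absorb 384 only when they pay pb = 142 − (1/6)·384 = 78.
s = ps − pb = 98 − 78 = 20.

Required subsidy s = £20 per unit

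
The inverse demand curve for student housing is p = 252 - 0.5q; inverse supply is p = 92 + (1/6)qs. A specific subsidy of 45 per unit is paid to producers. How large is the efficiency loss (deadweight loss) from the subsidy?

Pre-subsidy: 252 - 0.5q = 92 + (1/6)q gives q* = 240 and p* = 132.
With the subsidy, sellers receive ps = pb + 45 for each unit, where pb is the price buyers pay.
On the curves, pb = 252 - 0.5q and ps = 92 + (1/6)q; the wedge ps − pb = 45 gives 92 + (1/6)q − (252 - 0.5q) = 45, so q' = 307.5.
Then pb = 252 − 0.5·307.5 = 98.25 and ps = 92 + (1/6)·307.5 = 143.25.
The subsidy expands output by 307.5 − 240 = 67.5 past the efficient level; on those units the gap between marginal cost and willingness to pay runs from 0 up to 45.
DWL = ½ × 45 × 67.5 = 1518.75.

Deadweight loss = 1518.75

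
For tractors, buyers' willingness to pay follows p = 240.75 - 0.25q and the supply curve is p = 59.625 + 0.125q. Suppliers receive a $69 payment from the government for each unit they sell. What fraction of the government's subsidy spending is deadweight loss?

DWL / government spending = 4/29

Pre-subsidy: 240.75 - 0.25q = 59.625 + 0.125q gives q* = 483 and p* = 120.
With the subsidy, sellers receive ps = pb + 69 for each unit, where pb is the price buyers pay.
On the curves, pb = 240.75 - 0.25q and ps = 59.625 + 0.125q; the wedge ps − pb = 69 gives 59.625 + 0.125q − (240.75 - 0.25q) = 69, so q' = 667.
Then pb = 240.75 − 0.25·667 = 74 and ps = 59.625 + 0.125·667 = 143.
ΔCS = ½(483 + 667)(120 − 74) = 26450; ΔPS = ½(483 + 667)(143 − 120) = 13225.
Government spending = 69 × 667 = 46023.
DWL = ½ × 69 × (667 − 483) = 6348; fraction = 6348 / 46023 = 4/29.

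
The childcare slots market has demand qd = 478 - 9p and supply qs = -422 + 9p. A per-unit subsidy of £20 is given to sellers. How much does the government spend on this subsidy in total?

Government cost = £2360

Pre-subsidy: 478 - 9p = -422 + 9p gives p* = 50, q* = 28.
With the subsidy, sellers receive ps = pb + 20 for each unit, where pb is the price buyers pay.
Supply in terms of pb becomes qs = -422 + 9(pb + 20) = -242 + 9pb. Setting this equal to demand: 478 - 9pb = -242 + 9pb, so pb = 40.
Sellers receive ps = 40 + 20 = 60; q' = 478 − 9·40 = 118.
Government outlay = subsidy × quantity = 20 × 118 = 2360.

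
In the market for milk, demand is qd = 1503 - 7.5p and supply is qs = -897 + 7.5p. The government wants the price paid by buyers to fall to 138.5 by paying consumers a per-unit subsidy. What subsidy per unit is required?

At a buyer price of 138.5, quantity demanded is 1503 − 7.5·138.5 = 464.25.
Sellers supply 464.25 only when they receive ps with -897 + 7.5·ps = 464.25, i.e. ps = 181.5.
s = ps − pb = 181.5 − 138.5 = 43.

Required subsidy s = 43 per unit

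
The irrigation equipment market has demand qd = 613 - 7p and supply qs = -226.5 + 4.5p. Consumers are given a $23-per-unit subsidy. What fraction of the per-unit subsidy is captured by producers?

Pre-subsidy: 613 - 7p = -226.5 + 4.5p gives p* = 73, q* = 102.
With the rebate, buyers effectively pay pb = ps − 23, where ps is the price sellers receive.
Demand in terms of ps becomes qd = 613 − 7(ps − 23) = 774 - 7ps. Setting this equal to supply: 774 - 7ps = -226.5 + 4.5ps, so ps = 87.
Buyers pay pb = 87 − 23 = 64; q' = -226.5 + 4.5·87 = 165.
Buyers' price falls by p* − pb = 73 − 64 = 9; sellers' price rises by ps − p* = 87 − 73 = 14.
So producers capture 14/23 = 14/23 of each unit of subsidy.

Producer share = 14/23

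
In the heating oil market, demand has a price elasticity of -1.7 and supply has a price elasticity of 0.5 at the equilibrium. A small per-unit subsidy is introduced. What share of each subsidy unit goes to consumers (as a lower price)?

Consumer share = 5/22

For a small subsidy around the equilibrium, the benefit split depends on the relative slopes, which at a point are proportional to the elasticities.
Buyer share = εs/(εs + |εd|) = 0.5/(0.5 + 1.7) = 5/22; seller share = |εd|/(εs + |εd|) = 17/22.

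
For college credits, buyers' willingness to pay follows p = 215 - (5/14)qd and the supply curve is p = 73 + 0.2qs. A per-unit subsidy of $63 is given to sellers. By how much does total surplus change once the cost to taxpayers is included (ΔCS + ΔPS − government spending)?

Pre-subsidy: 215 - (5/14)q = 73 + 0.2q gives q* = 9940/39 and p* = 4835/39.
With the subsidy, sellers receive ps = pb + 63 for each unit, where pb is the price buyers pay.
On the curves, pb = 215 - (5/14)q and ps = 73 + 0.2q; the wedge ps − pb = 63 gives 73 + 0.2q − (215 - (5/14)q) = 63, so q' = 14350/39.
Then pb = 215 − (5/14)·(14350/39) = 3260/39 and ps = 73 + 0.2·(14350/39) = 5717/39.
ΔCS = ½(9940/39 + 14350/39)(4835/39 − 3260/39) = 2125375/169; ΔPS = ½(9940/39 + 14350/39)(5717/39 − 4835/39) = 1190210/169.
Government spending = 63 × 14350/39 = 301350/13.
Net change = 2125375/169 + 1190210/169 − 301350/13 = -46305/13. The loss equals the DWL triangle ½·63·1470/13.

Net change in total surplus = -46305/13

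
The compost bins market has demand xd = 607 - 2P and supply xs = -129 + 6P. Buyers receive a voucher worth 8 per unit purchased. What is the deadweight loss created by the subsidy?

Pre-subsidy: 607 - 2P = -129 + 6P gives P* = 92, x* = 423.
With the rebate, buyers effectively pay Pb = Ps − 8, where Ps is the price sellers receive.
Demand in terms of Ps becomes xd = 607 − 2(Ps − 8) = 623 - 2Ps. Setting this equal to supply: 623 - 2Ps = -129 + 6Ps, so Ps = 94.
Buyers pay Pb = 94 − 8 = 86; x' = -129 + 6·94 = 435.
The subsidy expands output by 435 − 423 = 12 past the efficient level; on those units the gap between marginal cost and willingness to pay runs from 0 up to 8.
DWL = ½ × 8 × 12 = 48.

Deadweight loss = 48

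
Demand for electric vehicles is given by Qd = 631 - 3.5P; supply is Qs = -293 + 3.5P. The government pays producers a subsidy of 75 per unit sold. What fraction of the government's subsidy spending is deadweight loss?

DWL / government spending = 525/2402

Pre-subsidy: 631 - 3.5P = -293 + 3.5P gives P* = 132, Q* = 169.
With the subsidy, sellers receive Ps = Pb + 75 for each unit, where Pb is the price buyers pay.
Supply in terms of Pb becomes Qs = -293 + 3.5(Pb + 75) = -30.5 + 3.5Pb. Setting this equal to demand: 631 - 3.5Pb = -30.5 + 3.5Pb, so Pb = 94.5.
Sellers receive Ps = 94.5 + 75 = 169.5; Q' = 631 − 3.5·94.5 = 300.25.
ΔCS = ½(169 + 300.25)(132 − 94.5) = 8798.4375; ΔPS = ½(169 + 300.25)(169.5 − 132) = 8798.4375.
Government spending = 75 × 300.25 = 22518.75.
DWL = ½ × 75 × (300.25 − 169) = 4921.875; fraction = 4921.875 / 22518.75 = 525/2402.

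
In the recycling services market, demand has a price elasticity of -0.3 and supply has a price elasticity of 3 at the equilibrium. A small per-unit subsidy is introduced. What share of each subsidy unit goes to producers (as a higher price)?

For a small subsidy around the equilibrium, the benefit split depends on the relative slopes, which at a point are proportional to the elasticities.
Buyer share = εs/(εs + |εd|) = 3/(3 + 0.3) = 10/11; seller share = |εd|/(εs + |εd|) = 1/11.
So producers capture 1/11 of the subsidy.

Producer share = 1/11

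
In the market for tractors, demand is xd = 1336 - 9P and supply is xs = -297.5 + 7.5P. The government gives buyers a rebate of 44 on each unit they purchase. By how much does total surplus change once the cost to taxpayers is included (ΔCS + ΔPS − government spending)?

Pre-subsidy: 1336 - 9P = -297.5 + 7.5P gives P* = 99, x* = 445.
With the rebate, buyers effectively pay Pb = Ps − 44, where Ps is the price sellers receive.
Demand in terms of Ps becomes xd = 1336 − 9(Ps − 44) = 1732 - 9Ps. Setting this equal to supply: 1732 - 9Ps = -297.5 + 7.5Ps, so Ps = 123.
Buyers pay Pb = 123 − 44 = 79; x' = -297.5 + 7.5·123 = 625.
ΔCS = ½(445 + 625)(99 − 79) = 10700; ΔPS = ½(445 + 625)(123 − 99) = 12840.
Government spending = 44 × 625 = 27500.
Net change = 10700 + 12840 − 27500 = -3960. The loss equals the DWL triangle ½·44·180.

Net change in total surplus = -3960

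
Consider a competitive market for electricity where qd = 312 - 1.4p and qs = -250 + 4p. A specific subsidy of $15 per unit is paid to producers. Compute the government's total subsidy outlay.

Pre-subsidy: 312 - 1.4p = -250 + 4p gives p* = 2810/27, q* = 4490/27.
With the subsidy, sellers receive ps = pb + 15 for each unit, where pb is the price buyers pay.
Supply in terms of pb becomes qs = -250 + 4(pb + 15) = -190 + 4pb. Setting this equal to demand: 312 - 1.4pb = -190 + 4pb, so pb = 2510/27.
Sellers receive ps = 2510/27 + 15 = 2915/27; q' = 312 − 1.4·(2510/27) = 4910/27.
Government outlay = subsidy × quantity = 15 × 4910/27 = 24550/9.

Government cost = 24550/9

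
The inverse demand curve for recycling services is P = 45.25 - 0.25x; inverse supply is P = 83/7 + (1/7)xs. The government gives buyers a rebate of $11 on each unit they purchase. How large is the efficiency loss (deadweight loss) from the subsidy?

Pre-subsidy: 45.25 - 0.25x = 83/7 + (1/7)x gives x* = 85 and P* = 24.
With the rebate, buyers effectively pay Pb = Ps − 11, where Ps is the price sellers receive.
On the curves, Pb = 45.25 - 0.25x and Ps = 83/7 + (1/7)x; the wedge Ps − Pb = 11 gives 83/7 + (1/7)x − (45.25 - 0.25x) = 11, so x' = 113.
Then Pb = 45.25 − 0.25·113 = 17 and Ps = 83/7 + (1/7)·113 = 28.
The subsidy expands output by 113 − 85 = 28 past the efficient level; on those units the gap between marginal cost and willingness to pay runs from 0 up to 11.
DWL = ½ × 11 × 28 = 154.

Deadweight loss = $154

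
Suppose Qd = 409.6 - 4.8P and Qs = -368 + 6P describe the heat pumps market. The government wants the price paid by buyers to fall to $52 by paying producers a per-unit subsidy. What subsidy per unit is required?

Required subsidy s = $36 per unit

At a buyer price of 52, quantity demanded is 409.6 − 4.8·52 = 160.
Sellers supply 160 only when they receive Ps with -368 + 6·Ps = 160, i.e. Ps = 88.
s = Ps − Pb = 88 − 52 = 36.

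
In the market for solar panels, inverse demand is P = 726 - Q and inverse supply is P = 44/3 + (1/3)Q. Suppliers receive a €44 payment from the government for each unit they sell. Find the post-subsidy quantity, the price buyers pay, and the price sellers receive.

Pre-subsidy: 726 - Q = 44/3 + (1/3)Q gives Q* = 533.5 and P* = 192.5.
With the subsidy, sellers receive Ps = Pb + 44 for each unit, where Pb is the price buyers pay.
On the curves, Pb = 726 - Q and Ps = 44/3 + (1/3)Q; the wedge Ps − Pb = 44 gives 44/3 + (1/3)Q − (726 - Q) = 44, so Q' = 566.5.
Then Pb = 726 − 1·566.5 = 159.5 and Ps = 44/3 + (1/3)·566.5 = 203.5.

Q' = 566.5; buyers pay €159.5; sellers receive €203.5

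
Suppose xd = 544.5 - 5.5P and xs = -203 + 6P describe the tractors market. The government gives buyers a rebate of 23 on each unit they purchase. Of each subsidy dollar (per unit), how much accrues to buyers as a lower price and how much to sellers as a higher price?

Buyers gain 12 per unit; sellers gain 11 per unit

Pre-subsidy: 544.5 - 5.5P = -203 + 6P gives P* = 65, x* = 187.
With the rebate, buyers effectively pay Pb = Ps − 23, where Ps is the price sellers receive.
Demand in terms of Ps becomes xd = 544.5 − 5.5(Ps − 23) = 671 - 5.5Ps. Setting this equal to supply: 671 - 5.5Ps = -203 + 6Ps, so Ps = 76.
Buyers pay Pb = 76 − 23 = 53; x' = -203 + 6·76 = 253.
Buyers' price falls by P* − Pb = 65 − 53 = 12; sellers' price rises by Ps − P* = 76 − 65 = 11.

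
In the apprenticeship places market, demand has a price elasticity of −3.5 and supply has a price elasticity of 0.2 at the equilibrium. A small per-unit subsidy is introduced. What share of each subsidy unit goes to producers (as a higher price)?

For a small subsidy around the equilibrium, the benefit split depends on the relative slopes, which at a point are proportional to the elasticities.
Buyer share = εs/(εs + |εd|) = 0.2/(0.2 + 3.5) = 2/37; seller share = |εd|/(εs + |εd|) = 35/37.
So producers capture 35/37 of the subsidy.

Producer share = 35/37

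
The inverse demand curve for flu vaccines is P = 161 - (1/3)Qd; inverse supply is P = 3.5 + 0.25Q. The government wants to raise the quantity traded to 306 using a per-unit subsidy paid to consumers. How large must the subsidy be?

Required subsidy s = 21 per unit

At Q = 306, from the demand curve buyers pay Pb = 161 − (1/3)·306 = 59; from the supply curve sellers need Ps = 3.5 + 0.25·306 = 80.
The subsidy must fill the gap: s = Ps − Pb = 80 − 59 = 21.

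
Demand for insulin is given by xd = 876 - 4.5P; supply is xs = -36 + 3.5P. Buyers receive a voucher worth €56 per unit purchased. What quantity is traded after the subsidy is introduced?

x' = 473.25

Pre-subsidy: 876 - 4.5P = -36 + 3.5P gives P* = 114, x* = 363.
With the rebate, buyers effectively pay Pb = Ps − 56, where Ps is the price sellers receive.
Demand in terms of Ps becomes xd = 876 − 4.5(Ps − 56) = 1128 - 4.5Ps. Setting this equal to supply: 1128 - 4.5Ps = -36 + 3.5Ps, so Ps = 145.5.
Buyers pay Pb = 145.5 − 56 = 89.5; x' = -36 + 3.5·145.5 = 473.25.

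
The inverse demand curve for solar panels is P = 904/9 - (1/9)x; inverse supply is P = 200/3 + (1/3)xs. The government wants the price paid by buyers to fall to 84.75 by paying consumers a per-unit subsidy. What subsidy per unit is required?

Required subsidy s = 29 per unit

At a buyer price of 84.75, quantity demanded is 904 − 9·84.75 = 141.25.
Sellers supply 141.25 only when they receive Ps = 200/3 + (1/3)·141.25 = 113.75.
s = Ps − Pb = 113.75 − 84.75 = 29.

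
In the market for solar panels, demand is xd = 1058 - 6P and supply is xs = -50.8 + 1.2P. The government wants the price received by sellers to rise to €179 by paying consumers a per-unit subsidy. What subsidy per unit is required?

Required subsidy s = €30 per unit

At a seller price of 179, quantity supplied is -50.8 + 1.2·179 = 164.
Buyers absorb 164 only when they pay Pb with 1058 − 6·Pb = 164, i.e. Pb = 149.
s = Ps − Pb = 179 − 149 = 30.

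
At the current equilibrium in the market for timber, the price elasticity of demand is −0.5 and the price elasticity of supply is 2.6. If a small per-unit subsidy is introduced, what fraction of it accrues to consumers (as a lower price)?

For a small subsidy around the equilibrium, the benefit split depends on the relative slopes, which at a point are proportional to the elasticities.
Buyer share = εs/(εs + |εd|) = 2.6/(2.6 + 0.5) = 26/31; seller share = |εd|/(εs + |εd|) = 5/31.

Consumer share = 26/31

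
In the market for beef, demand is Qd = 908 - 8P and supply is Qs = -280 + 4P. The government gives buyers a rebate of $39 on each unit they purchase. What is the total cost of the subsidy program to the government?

Government cost = $8580

Pre-subsidy: 908 - 8P = -280 + 4P gives P* = 99, Q* = 116.
With the rebate, buyers effectively pay Pb = Ps − 39, where Ps is the price sellers receive.
Demand in terms of Ps becomes Qd = 908 − 8(Ps − 39) = 1220 - 8Ps. Setting this equal to supply: 1220 - 8Ps = -280 + 4Ps, so Ps = 125.
Buyers pay Pb = 125 − 39 = 86; Q' = -280 + 4·125 = 220.
Government outlay = subsidy × quantity = 39 × 220 = 8580.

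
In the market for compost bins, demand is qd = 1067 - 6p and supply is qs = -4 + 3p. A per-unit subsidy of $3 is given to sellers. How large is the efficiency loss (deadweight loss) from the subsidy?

Pre-subsidy: 1067 - 6p = -4 + 3p gives p* = 119, q* = 353.
With the subsidy, sellers receive ps = pb + 3 for each unit, where pb is the price buyers pay.
Supply in terms of pb becomes qs = -4 + 3(pb + 3) = 5 + 3pb. Setting this equal to demand: 1067 - 6pb = 5 + 3pb, so pb = 118.
Sellers receive ps = 118 + 3 = 121; q' = 1067 − 6·118 = 359.
The subsidy expands output by 359 − 353 = 6 past the efficient level; on those units the gap between marginal cost and willingness to pay runs from 0 up to 3.
DWL = ½ × 3 × 6 = 9.

Deadweight loss = $9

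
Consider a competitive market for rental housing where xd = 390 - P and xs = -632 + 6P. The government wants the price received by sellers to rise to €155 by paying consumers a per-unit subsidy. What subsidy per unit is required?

Required subsidy s = €63 per unit

At a seller price of 155, quantity supplied is -632 + 6·155 = 298.
Buyers absorb 298 only when they pay Pb with 390 − 1·Pb = 298, i.e. Pb = 92.
s = Ps − Pb = 155 − 92 = 63.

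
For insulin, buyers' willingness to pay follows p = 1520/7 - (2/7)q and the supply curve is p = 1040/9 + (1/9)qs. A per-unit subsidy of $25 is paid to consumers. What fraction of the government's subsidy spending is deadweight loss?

Pre-subsidy: 1520/7 - (2/7)q = 1040/9 + (1/9)q gives q* = 256 and p* = 144.
With the rebate, buyers effectively pay pb = ps − 25, where ps is the price sellers receive.
On the curves, pb = 1520/7 - (2/7)q and ps = 1040/9 + (1/9)q; the wedge ps − pb = 25 gives 1040/9 + (1/9)q − (1520/7 - (2/7)q) = 25, so q' = 319.
Then pb = 1520/7 − (2/7)·319 = 126 and ps = 1040/9 + (1/9)·319 = 151.
ΔCS = ½(256 + 319)(144 − 126) = 5175; ΔPS = ½(256 + 319)(151 − 144) = 2012.5.
Government spending = 25 × 319 = 7975.
DWL = ½ × 25 × (319 − 256) = 787.5; fraction = 787.5 / 7975 = 63/638.

DWL / government spending = 63/638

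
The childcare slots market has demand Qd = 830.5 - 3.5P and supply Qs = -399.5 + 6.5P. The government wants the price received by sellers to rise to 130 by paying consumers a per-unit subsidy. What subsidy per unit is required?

At a seller price of 130, quantity supplied is -399.5 + 6.5·130 = 445.5.
Buyers absorb 445.5 only when they pay Pb with 830.5 − 3.5·Pb = 445.5, i.e. Pb = 110.
s = Ps − Pb = 130 − 110 = 20.

Required subsidy s = 20 per unit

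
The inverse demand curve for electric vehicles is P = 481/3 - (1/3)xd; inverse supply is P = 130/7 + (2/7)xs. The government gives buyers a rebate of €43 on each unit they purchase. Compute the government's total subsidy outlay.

Government cost = 166840/13

Pre-subsidy: 481/3 - (1/3)x = 130/7 + (2/7)x gives x* = 229 and P* = 84.
With the rebate, buyers effectively pay Pb = Ps − 43, where Ps is the price sellers receive.
On the curves, Pb = 481/3 - (1/3)x and Ps = 130/7 + (2/7)x; the wedge Ps − Pb = 43 gives 130/7 + (2/7)x − (481/3 - (1/3)x) = 43, so x' = 3880/13.
Then Pb = 481/3 − (1/3)·(3880/13) = 791/13 and Ps = 130/7 + (2/7)·(3880/13) = 1350/13.
Government outlay = subsidy × quantity = 43 × 3880/13 = 166840/13.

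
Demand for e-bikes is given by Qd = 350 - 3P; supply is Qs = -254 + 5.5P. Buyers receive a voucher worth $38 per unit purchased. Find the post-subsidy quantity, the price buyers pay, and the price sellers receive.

Pre-subsidy: 350 - 3P = -254 + 5.5P gives P* = 1208/17, Q* = 2326/17.
With the rebate, buyers effectively pay Pb = Ps − 38, where Ps is the price sellers receive.
Demand in terms of Ps becomes Qd = 350 − 3(Ps − 38) = 464 - 3Ps. Setting this equal to supply: 464 - 3Ps = -254 + 5.5Ps, so Ps = 1436/17.
Buyers pay Pb = 1436/17 − 38 = 790/17; Q' = -254 + 5.5·(1436/17) = 3580/17.

Q' = 3580/17; buyers pay 790/17; sellers receive 1436/17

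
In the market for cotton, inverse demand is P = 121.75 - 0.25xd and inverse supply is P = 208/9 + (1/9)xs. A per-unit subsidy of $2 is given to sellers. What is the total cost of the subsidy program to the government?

Pre-subsidy: 121.75 - 0.25x = 208/9 + (1/9)x gives x* = 3551/13 and P* = 695/13.
With the subsidy, sellers receive Ps = Pb + 2 for each unit, where Pb is the price buyers pay.
On the curves, Pb = 121.75 - 0.25x and Ps = 208/9 + (1/9)x; the wedge Ps − Pb = 2 gives 208/9 + (1/9)x − (121.75 - 0.25x) = 2, so x' = 3623/13.
Then Pb = 121.75 − 0.25·(3623/13) = 677/13 and Ps = 208/9 + (1/9)·(3623/13) = 703/13.
Government outlay = subsidy × quantity = 2 × 3623/13 = 7246/13.

Government cost = 7246/13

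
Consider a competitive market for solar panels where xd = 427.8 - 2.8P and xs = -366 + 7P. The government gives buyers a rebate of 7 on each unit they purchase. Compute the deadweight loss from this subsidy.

Deadweight loss = 49

Pre-subsidy: 427.8 - 2.8P = -366 + 7P gives P* = 81, x* = 201.
With the rebate, buyers effectively pay Pb = Ps − 7, where Ps is the price sellers receive.
Demand in terms of Ps becomes xd = 427.8 − 2.8(Ps − 7) = 447.4 - 2.8Ps. Setting this equal to supply: 447.4 - 2.8Ps = -366 + 7Ps, so Ps = 83.
Buyers pay Pb = 83 − 7 = 76; x' = -366 + 7·83 = 215.
The subsidy expands output by 215 − 201 = 14 past the efficient level; on those units the gap between marginal cost and willingness to pay runs from 0 up to 7.
DWL = ½ × 7 × 14 = 49.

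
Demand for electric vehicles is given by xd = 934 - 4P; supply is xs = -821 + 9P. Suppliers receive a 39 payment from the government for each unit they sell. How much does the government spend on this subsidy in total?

Pre-subsidy: 934 - 4P = -821 + 9P gives P* = 135, x* = 394.
With the subsidy, sellers receive Ps = Pb + 39 for each unit, where Pb is the price buyers pay.
Supply in terms of Pb becomes xs = -821 + 9(Pb + 39) = -470 + 9Pb. Setting this equal to demand: 934 - 4Pb = -470 + 9Pb, so Pb = 108.
Sellers receive Ps = 108 + 39 = 147; x' = 934 − 4·108 = 502.
Government outlay = subsidy × quantity = 39 × 502 = 19578.

Government cost = 19578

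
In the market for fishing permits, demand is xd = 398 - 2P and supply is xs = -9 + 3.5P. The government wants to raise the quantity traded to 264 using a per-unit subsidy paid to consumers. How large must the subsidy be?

At x = 264, invert demand for the buyer price: Pb = (398 − 264)/2 = 67; invert supply for the seller price: Ps = (264 − (-9))/3.5 = 78.
The subsidy must fill the gap: s = Ps − Pb = 78 − 67 = 11.

Required subsidy s = 11 per unit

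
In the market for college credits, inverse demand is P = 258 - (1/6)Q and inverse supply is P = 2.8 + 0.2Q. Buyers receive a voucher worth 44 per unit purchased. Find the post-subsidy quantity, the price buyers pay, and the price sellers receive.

Q' = 816; buyers pay 122; sellers receive 166

Pre-subsidy: 258 - (1/6)Q = 2.8 + 0.2Q gives Q* = 696 and P* = 142.
With the rebate, buyers effectively pay Pb = Ps − 44, where Ps is the price sellers receive.
On the curves, Pb = 258 - (1/6)Q and Ps = 2.8 + 0.2Q; the wedge Ps − Pb = 44 gives 2.8 + 0.2Q − (258 - (1/6)Q) = 44, so Q' = 816.
Then Pb = 258 − (1/6)·816 = 122 and Ps = 2.8 + 0.2·816 = 166.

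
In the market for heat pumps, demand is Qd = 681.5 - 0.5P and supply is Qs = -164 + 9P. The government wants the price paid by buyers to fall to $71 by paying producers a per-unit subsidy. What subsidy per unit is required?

At a buyer price of 71, quantity demanded is 681.5 − 0.5·71 = 646.
Sellers supply 646 only when they receive Ps with -164 + 9·Ps = 646, i.e. Ps = 90.
s = Ps − Pb = 90 − 71 = 19.

Required subsidy s = $19 per unit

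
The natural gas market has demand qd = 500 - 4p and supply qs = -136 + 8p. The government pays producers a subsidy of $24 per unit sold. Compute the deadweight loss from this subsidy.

Pre-subsidy: 500 - 4p = -136 + 8p gives p* = 53, q* = 288.
With the subsidy, sellers receive ps = pb + 24 for each unit, where pb is the price buyers pay.
Supply in terms of pb becomes qs = -136 + 8(pb + 24) = 56 + 8pb. Setting this equal to demand: 500 - 4pb = 56 + 8pb, so pb = 37.
Sellers receive ps = 37 + 24 = 61; q' = 500 − 4·37 = 352.
The subsidy expands output by 352 − 288 = 64 past the efficient level; on those units the gap between marginal cost and willingness to pay runs from 0 up to 24.
DWL = ½ × 24 × 64 = 768.

Deadweight loss = $768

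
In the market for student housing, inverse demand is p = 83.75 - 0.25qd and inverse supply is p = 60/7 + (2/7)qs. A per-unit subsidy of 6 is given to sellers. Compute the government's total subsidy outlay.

Pre-subsidy: 83.75 - 0.25q = 60/7 + (2/7)q gives q* = 421/3 and p* = 146/3.
With the subsidy, sellers receive ps = pb + 6 for each unit, where pb is the price buyers pay.
On the curves, pb = 83.75 - 0.25q and ps = 60/7 + (2/7)q; the wedge ps − pb = 6 gives 60/7 + (2/7)q − (83.75 - 0.25q) = 6, so q' = 2273/15.
Then pb = 83.75 − 0.25·(2273/15) = 688/15 and ps = 60/7 + (2/7)·(2273/15) = 778/15.
Government outlay = subsidy × quantity = 6 × 2273/15 = 909.2.

Government cost = 909.2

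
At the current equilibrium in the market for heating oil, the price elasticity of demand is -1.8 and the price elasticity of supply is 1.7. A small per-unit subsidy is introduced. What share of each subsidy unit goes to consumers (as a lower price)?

For a small subsidy around the equilibrium, the benefit split depends on the relative slopes, which at a point are proportional to the elasticities.
Buyer share = εs/(εs + |εd|) = 1.7/(1.7 + 1.8) = 17/35; seller share = |εd|/(εs + |εd|) = 18/35.

Consumer share = 17/35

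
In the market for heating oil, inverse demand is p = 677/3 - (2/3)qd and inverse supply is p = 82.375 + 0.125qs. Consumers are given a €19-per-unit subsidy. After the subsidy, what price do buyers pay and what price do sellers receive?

Pre-subsidy: 677/3 - (2/3)q = 82.375 + 0.125q gives q* = 181 and p* = 105.
With the rebate, buyers effectively pay pb = ps − 19, where ps is the price sellers receive.
On the curves, pb = 677/3 - (2/3)q and ps = 82.375 + 0.125q; the wedge ps − pb = 19 gives 82.375 + 0.125q − (677/3 - (2/3)q) = 19, so q' = 205.
Then pb = 677/3 − (2/3)·205 = 89 and ps = 82.375 + 0.125·205 = 108.

Buyers pay €89; sellers receive €108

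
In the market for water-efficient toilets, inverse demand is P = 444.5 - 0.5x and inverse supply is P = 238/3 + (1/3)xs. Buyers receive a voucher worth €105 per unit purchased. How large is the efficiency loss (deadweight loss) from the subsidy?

Deadweight loss = €6615

Pre-subsidy: 444.5 - 0.5x = 238/3 + (1/3)x gives x* = 438.2 and P* = 225.4.
With the rebate, buyers effectively pay Pb = Ps − 105, where Ps is the price sellers receive.
On the curves, Pb = 444.5 - 0.5x and Ps = 238/3 + (1/3)x; the wedge Ps − Pb = 105 gives 238/3 + (1/3)x − (444.5 - 0.5x) = 105, so x' = 564.2.
Then Pb = 444.5 − 0.5·564.2 = 162.4 and Ps = 238/3 + (1/3)·564.2 = 267.4.
The subsidy expands output by 564.2 − 438.2 = 126 past the efficient level; on those units the gap between marginal cost and willingness to pay runs from 0 up to 105.
DWL = ½ × 105 × 126 = 6615.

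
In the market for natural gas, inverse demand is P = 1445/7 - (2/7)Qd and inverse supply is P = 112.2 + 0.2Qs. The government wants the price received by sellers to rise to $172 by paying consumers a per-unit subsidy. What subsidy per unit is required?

Required subsidy s = $51 per unit

At a seller price of 172, quantity supplied is -561 + 5·172 = 299.
Buyers absorb 299 only when they pay Pb = 1445/7 − (2/7)·299 = 121.
s = Ps − Pb = 172 − 121 = 51.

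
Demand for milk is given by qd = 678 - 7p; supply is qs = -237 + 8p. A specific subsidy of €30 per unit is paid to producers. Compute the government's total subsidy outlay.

Pre-subsidy: 678 - 7p = -237 + 8p gives p* = 61, q* = 251.
With the subsidy, sellers receive ps = pb + 30 for each unit, where pb is the price buyers pay.
Supply in terms of pb becomes qs = -237 + 8(pb + 30) = 3 + 8pb. Setting this equal to demand: 678 - 7pb = 3 + 8pb, so pb = 45.
Sellers receive ps = 45 + 30 = 75; q' = 678 − 7·45 = 363.
Government outlay = subsidy × quantity = 30 × 363 = 10890.

Government cost = €10890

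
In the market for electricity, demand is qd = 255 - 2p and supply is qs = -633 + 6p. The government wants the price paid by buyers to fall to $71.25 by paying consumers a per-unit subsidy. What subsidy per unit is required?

At a buyer price of 71.25, quantity demanded is 255 − 2·71.25 = 112.5.
Sellers supply 112.5 only when they receive ps with -633 + 6·ps = 112.5, i.e. ps = 124.25.
s = ps − pb = 124.25 − 71.25 = 53.

Required subsidy s = $53 per unit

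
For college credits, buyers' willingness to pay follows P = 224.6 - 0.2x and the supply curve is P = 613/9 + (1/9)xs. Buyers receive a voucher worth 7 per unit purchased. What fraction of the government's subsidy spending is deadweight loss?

Pre-subsidy: 224.6 - 0.2x = 613/9 + (1/9)x gives x* = 503 and P* = 124.
With the rebate, buyers effectively pay Pb = Ps − 7, where Ps is the price sellers receive.
On the curves, Pb = 224.6 - 0.2x and Ps = 613/9 + (1/9)x; the wedge Ps − Pb = 7 gives 613/9 + (1/9)x − (224.6 - 0.2x) = 7, so x' = 525.5.
Then Pb = 224.6 − 0.2·525.5 = 119.5 and Ps = 613/9 + (1/9)·525.5 = 126.5.
ΔCS = ½(503 + 525.5)(124 − 119.5) = 2314.125; ΔPS = ½(503 + 525.5)(126.5 − 124) = 1285.625.
Government spending = 7 × 525.5 = 3678.5.
DWL = ½ × 7 × (525.5 − 503) = 78.75; fraction = 78.75 / 3678.5 = 45/2102.

DWL / government spending = 45/2102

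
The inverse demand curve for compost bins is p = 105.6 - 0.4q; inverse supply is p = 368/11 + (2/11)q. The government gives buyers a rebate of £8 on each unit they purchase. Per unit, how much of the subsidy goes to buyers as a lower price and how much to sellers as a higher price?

Buyers gain £5.5 per unit; sellers gain £2.5 per unit

Pre-subsidy: 105.6 - 0.4q = 368/11 + (2/11)q gives q* = 124 and p* = 56.
With the rebate, buyers effectively pay pb = ps − 8, where ps is the price sellers receive.
On the curves, pb = 105.6 - 0.4q and ps = 368/11 + (2/11)q; the wedge ps − pb = 8 gives 368/11 + (2/11)q − (105.6 - 0.4q) = 8, so q' = 137.75.
Then pb = 105.6 − 0.4·137.75 = 50.5 and ps = 368/11 + (2/11)·137.75 = 58.5.
Buyers' price falls by p* − pb = 56 − 50.5 = 5.5; sellers' price rises by ps − p* = 58.5 − 56 = 2.5.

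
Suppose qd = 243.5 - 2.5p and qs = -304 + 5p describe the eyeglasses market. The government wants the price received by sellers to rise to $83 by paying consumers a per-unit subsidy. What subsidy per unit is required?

Required subsidy s = $30 per unit

At a seller price of 83, quantity supplied is -304 + 5·83 = 111.
Buyers absorb 111 only when they pay pb with 243.5 − 2.5·pb = 111, i.e. pb = 53.
s = ps − pb = 83 − 53 = 30.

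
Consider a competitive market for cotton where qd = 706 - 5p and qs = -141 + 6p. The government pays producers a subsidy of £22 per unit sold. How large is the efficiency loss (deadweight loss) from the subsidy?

Deadweight loss = £660

Pre-subsidy: 706 - 5p = -141 + 6p gives p* = 77, q* = 321.
With the subsidy, sellers receive ps = pb + 22 for each unit, where pb is the price buyers pay.
Supply in terms of pb becomes qs = -141 + 6(pb + 22) = -9 + 6pb. Setting this equal to demand: 706 - 5pb = -9 + 6pb, so pb = 65.
Sellers receive ps = 65 + 22 = 87; q' = 706 − 5·65 = 381.
The subsidy expands output by 381 − 321 = 60 past the efficient level; on those units the gap between marginal cost and willingness to pay runs from 0 up to 22.
DWL = ½ × 22 × 60 = 660.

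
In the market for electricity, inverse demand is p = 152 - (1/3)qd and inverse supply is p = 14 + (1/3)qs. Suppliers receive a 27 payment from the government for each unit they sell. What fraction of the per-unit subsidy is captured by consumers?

Pre-subsidy: 152 - (1/3)q = 14 + (1/3)q gives q* = 207 and p* = 83.
With the subsidy, sellers receive ps = pb + 27 for each unit, where pb is the price buyers pay.
On the curves, pb = 152 - (1/3)q and ps = 14 + (1/3)q; the wedge ps − pb = 27 gives 14 + (1/3)q − (152 - (1/3)q) = 27, so q' = 247.5.
Then pb = 152 − (1/3)·247.5 = 69.5 and ps = 14 + (1/3)·247.5 = 96.5.
Buyers' price falls by p* − pb = 83 − 69.5 = 13.5; sellers' price rises by ps − p* = 96.5 − 83 = 13.5.
So consumers capture 13.5/27 = 0.5 of each unit of subsidy.

Consumer share = 0.5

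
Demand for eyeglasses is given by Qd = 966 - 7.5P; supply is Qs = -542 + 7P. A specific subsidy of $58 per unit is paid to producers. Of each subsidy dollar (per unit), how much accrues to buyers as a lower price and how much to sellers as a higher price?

Pre-subsidy: 966 - 7.5P = -542 + 7P gives P* = 104, Q* = 186.
With the subsidy, sellers receive Ps = Pb + 58 for each unit, where Pb is the price buyers pay.
Supply in terms of Pb becomes Qs = -542 + 7(Pb + 58) = -136 + 7Pb. Setting this equal to demand: 966 - 7.5Pb = -136 + 7Pb, so Pb = 76.
Sellers receive Ps = 76 + 58 = 134; Q' = 966 − 7.5·76 = 396.
Buyers' price falls by P* − Pb = 104 − 76 = 28; sellers' price rises by Ps − P* = 134 − 104 = 30.

Buyers gain $28 per unit; sellers gain $30 per unit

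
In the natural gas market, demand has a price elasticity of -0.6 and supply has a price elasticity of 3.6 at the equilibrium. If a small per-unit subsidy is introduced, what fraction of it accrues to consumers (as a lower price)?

Consumer share = 6/7

For a small subsidy around the equilibrium, the benefit split depends on the relative slopes, which at a point are proportional to the elasticities.
Buyer share = εs/(εs + |εd|) = 3.6/(3.6 + 0.6) = 6/7; seller share = |εd|/(εs + |εd|) = 1/7.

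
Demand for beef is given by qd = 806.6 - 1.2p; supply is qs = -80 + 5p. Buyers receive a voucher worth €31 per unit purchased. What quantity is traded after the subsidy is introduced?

Pre-subsidy: 806.6 - 1.2p = -80 + 5p gives p* = 143, q* = 635.
With the rebate, buyers effectively pay pb = ps − 31, where ps is the price sellers receive.
Demand in terms of ps becomes qd = 806.6 − 1.2(ps − 31) = 843.8 - 1.2ps. Setting this equal to supply: 843.8 - 1.2ps = -80 + 5ps, so ps = 149.
Buyers pay pb = 149 − 31 = 118; q' = -80 + 5·149 = 665.

q' = 665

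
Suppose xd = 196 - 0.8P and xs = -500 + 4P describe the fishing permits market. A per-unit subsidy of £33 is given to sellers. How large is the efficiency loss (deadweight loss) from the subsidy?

Deadweight loss = £363

Pre-subsidy: 196 - 0.8P = -500 + 4P gives P* = 145, x* = 80.
With the subsidy, sellers receive Ps = Pb + 33 for each unit, where Pb is the price buyers pay.
Supply in terms of Pb becomes xs = -500 + 4(Pb + 33) = -368 + 4Pb. Setting this equal to demand: 196 - 0.8Pb = -368 + 4Pb, so Pb = 117.5.
Sellers receive Ps = 117.5 + 33 = 150.5; x' = 196 − 0.8·117.5 = 102.
The subsidy expands output by 102 − 80 = 22 past the efficient level; on those units the gap between marginal cost and willingness to pay runs from 0 up to 33.
DWL = ½ × 33 × 22 = 363.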